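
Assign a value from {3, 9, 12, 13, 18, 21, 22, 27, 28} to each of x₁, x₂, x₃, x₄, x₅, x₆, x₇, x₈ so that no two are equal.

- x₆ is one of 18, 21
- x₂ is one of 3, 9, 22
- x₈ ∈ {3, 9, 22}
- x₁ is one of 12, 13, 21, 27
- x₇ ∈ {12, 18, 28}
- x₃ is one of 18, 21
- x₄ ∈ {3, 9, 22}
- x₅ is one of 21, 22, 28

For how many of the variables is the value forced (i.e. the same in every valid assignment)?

2

The 2 variables x₃ and x₆ are confined to {18, 21}, which locks those values in; drop them from x₁, x₅, x₇.
x₂, x₄, x₈ share exactly the 3 values {3, 9, 22}; by pigeonhole those values go to them, so strike 3, 9, 22 from x₅.
x₅'s domain is down to {28}, so x₅ = 28. Eliminate 28 elsewhere: x₇.
x₇ has just one choice, so x₇ = 12. Strike 12 from x₁.
Determined: x₅=28, x₇=12. The other variables each still have more than one consistent value. That makes 2.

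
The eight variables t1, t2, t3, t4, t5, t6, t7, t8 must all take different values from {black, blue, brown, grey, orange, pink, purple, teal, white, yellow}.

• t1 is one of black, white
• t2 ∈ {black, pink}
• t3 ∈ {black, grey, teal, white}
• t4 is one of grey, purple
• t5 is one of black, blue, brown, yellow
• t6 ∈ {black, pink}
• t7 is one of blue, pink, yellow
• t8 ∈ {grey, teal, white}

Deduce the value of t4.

purple

t2 and t6 share exactly the 2 values {black, pink}; by pigeonhole those values go to them, so strike black, pink from t1, t3, t5, t7.
t1 must be white (only option left). Strike white from t3, t8.
t3 and t8 between them cover only {grey, teal} — a naked pair. Remove those values from t4.
So t4 = purple.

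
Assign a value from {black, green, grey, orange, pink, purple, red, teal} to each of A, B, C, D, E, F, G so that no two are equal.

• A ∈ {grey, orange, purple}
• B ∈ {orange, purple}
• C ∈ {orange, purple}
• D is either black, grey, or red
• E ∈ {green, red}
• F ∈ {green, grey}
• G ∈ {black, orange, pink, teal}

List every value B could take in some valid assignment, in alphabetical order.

orange, purple

The 2 variables B and C are confined to {orange, purple}, which locks those values in; drop them from A, G.
A's domain is down to {grey}, so A = grey. Remove grey from D, F.
F has just one choice, so F = green. Strike green from E.
E's domain is down to {red}, so E = red. So D can't be red.
That leaves D = black. Eliminate black elsewhere: G.
No further eliminations apply; B can still be any of orange, purple.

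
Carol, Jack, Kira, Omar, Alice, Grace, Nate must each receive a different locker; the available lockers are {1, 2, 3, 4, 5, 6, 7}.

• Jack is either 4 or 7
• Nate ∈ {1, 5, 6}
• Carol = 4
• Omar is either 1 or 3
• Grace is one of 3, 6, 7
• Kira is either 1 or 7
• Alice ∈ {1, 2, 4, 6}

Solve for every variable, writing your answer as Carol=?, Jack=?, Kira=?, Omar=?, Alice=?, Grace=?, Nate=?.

Carol=4, Jack=7, Kira=1, Omar=3, Alice=2, Grace=6, Nate=5

Carol must be 4 (only option left). Eliminate 4 elsewhere: Jack, Alice.
Jack's domain is down to {7}, so Jack = 7. Eliminate 7 elsewhere: Kira, Grace.
Kira's domain is down to {1}, so Kira = 1. Eliminate 1 elsewhere: Omar, Alice, Nate.
Omar has just one choice, so Omar = 3. Strike 3 from Grace.
Grace must be 6 (only option left). Strike 6 from Alice, Nate.
That leaves Nate = 5.
Alice has just one choice, so Alice = 2.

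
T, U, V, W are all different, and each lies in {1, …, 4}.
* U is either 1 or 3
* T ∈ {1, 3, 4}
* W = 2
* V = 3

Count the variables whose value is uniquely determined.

4

V has just one choice, so V = 3. Remove 3 from T, U.
W must be 2 (only option left).
U must be 1 (only option left). Strike 1 from T.
That leaves T = 4.
Every variable is fixed: T=4, U=1, V=3, W=2. That makes 4.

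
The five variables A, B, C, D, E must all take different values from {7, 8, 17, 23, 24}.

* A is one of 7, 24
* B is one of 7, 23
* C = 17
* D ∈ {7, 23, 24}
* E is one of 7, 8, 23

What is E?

8

C's domain is down to {17}, so C = 17.
The 4 still-open variables draw from only 4 values {7, 8, 23, 24}, so each is used; only E can be 8, hence E = 8.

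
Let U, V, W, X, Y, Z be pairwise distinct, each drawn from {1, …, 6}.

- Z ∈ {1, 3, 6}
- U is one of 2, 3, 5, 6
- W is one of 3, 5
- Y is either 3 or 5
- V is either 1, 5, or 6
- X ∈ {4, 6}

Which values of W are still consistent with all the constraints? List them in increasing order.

The 6 variables together cover exactly {1, 2, 3, 4, 5, 6} — 6 values for 6 variables — and 2 appears only in U's list, so U = 2.
The 5 still-open variables together cover exactly {1, 3, 4, 5, 6} — 5 values for 5 variables — and 4 appears only in X's list, so X = 4.
The 2 variables W and Y are confined to {3, 5}, which locks those values in; drop them from V, Z.
No further eliminations apply; W can still be any of 3, 5.

3, 5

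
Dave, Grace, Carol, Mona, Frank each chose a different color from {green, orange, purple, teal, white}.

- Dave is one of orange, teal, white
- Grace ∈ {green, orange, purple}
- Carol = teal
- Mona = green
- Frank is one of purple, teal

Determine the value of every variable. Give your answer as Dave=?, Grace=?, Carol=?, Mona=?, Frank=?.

Carol must be teal (only option left). So Dave, Frank can't be teal.
Mona must be green (only option left). Strike green from Grace.
Frank must be purple (only option left). So Grace can't be purple.
Grace must be orange (only option left). So Dave can't be orange.
That leaves Dave = white.

Dave=white, Grace=orange, Carol=teal, Mona=green, Frank=purple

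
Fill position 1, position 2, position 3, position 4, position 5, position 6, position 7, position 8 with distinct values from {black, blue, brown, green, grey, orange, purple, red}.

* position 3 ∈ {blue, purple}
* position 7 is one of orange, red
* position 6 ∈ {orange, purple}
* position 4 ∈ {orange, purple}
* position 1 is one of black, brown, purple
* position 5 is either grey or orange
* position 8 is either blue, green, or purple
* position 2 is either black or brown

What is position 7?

red

The 8 variables draw from only 8 values {black, blue, brown, green, grey, orange, purple, red}, so each is used; only position 8 can be green, hence position 8 = green.
The 7 still-open variables draw from only 7 values {black, blue, brown, grey, orange, purple, red}, so each is used; only position 3 can be blue, hence position 3 = blue.
The 6 still-open variables together cover exactly {black, brown, grey, orange, purple, red} — 6 values for 6 variables — and grey appears only in position 5's list, so position 5 = grey.
Among the 5 still-open variables, red fits only position 7 (and all 5 values in {black, brown, orange, purple, red} must be used), so position 7 = red.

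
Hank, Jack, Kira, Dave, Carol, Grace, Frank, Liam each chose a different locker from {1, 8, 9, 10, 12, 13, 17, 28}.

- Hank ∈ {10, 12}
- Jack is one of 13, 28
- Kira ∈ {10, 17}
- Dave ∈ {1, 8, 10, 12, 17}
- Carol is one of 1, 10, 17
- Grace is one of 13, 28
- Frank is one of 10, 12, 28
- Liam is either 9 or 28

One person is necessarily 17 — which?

The 8 variables draw from only 8 values {1, 8, 9, 10, 12, 13, 17, 28}, so each is used; only Dave can be 8, hence Dave = 8.
The 7 still-open variables together cover exactly {1, 9, 10, 12, 13, 17, 28} — 7 values for 7 variables — and 1 appears only in Carol's list, so Carol = 1.
The 6 still-open variables together cover exactly {9, 10, 12, 13, 17, 28} — 6 values for 6 variables — and 9 appears only in Liam's list, so Liam = 9.
The 5 still-open variables draw from only 5 values {10, 12, 13, 17, 28}, so each is used; only Kira can be 17, hence Kira = 17.

Kira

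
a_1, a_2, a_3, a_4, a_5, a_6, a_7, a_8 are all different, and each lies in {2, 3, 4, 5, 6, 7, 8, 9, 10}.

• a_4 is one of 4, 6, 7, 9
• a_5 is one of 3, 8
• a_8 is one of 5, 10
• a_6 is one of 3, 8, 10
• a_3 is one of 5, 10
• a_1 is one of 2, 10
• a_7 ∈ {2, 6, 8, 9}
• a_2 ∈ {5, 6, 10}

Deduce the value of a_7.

9

a_3 and a_8 share exactly the 2 values {5, 10}; by pigeonhole those values go to them, so strike 5, 10 from a_1, a_2, a_6.
a_1 must be 2 (only option left). Strike 2 from a_7.
a_2 has just one choice, so a_2 = 6. Eliminate 6 elsewhere: a_4, a_7.
The 2 variables a_5 and a_6 are confined to {3, 8}, which locks those values in; drop them from a_7.
So a_7 = 9.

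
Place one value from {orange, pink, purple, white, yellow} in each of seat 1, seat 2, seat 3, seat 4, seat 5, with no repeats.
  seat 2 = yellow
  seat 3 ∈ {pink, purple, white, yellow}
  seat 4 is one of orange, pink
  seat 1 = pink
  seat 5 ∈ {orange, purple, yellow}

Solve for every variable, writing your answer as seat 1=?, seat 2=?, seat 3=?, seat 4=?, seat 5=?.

seat 1=pink, seat 2=yellow, seat 3=white, seat 4=orange, seat 5=purple

seat 1 has just one choice, so seat 1 = pink. Remove pink from seat 3, seat 4.
seat 2 must be yellow (only option left). Remove yellow from seat 3, seat 5.
seat 4's domain is down to {orange}, so seat 4 = orange. Eliminate orange elsewhere: seat 5.
seat 5 has just one choice, so seat 5 = purple. Eliminate purple elsewhere: seat 3.
seat 3 must be white (only option left).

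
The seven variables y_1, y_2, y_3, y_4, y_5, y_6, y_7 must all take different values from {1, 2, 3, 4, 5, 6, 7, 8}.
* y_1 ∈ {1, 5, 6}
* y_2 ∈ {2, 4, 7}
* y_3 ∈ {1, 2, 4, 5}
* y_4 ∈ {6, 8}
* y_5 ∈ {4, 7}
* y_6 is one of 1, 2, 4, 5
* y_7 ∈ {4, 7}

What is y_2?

The 7 variables draw from only 7 values {1, 2, 4, 5, 6, 7, 8}, so each is used; only y_4 can be 8, hence y_4 = 8.
The 6 still-open variables together cover exactly {1, 2, 4, 5, 6, 7} — 6 values for 6 variables — and 6 appears only in y_1's list, so y_1 = 6.
y_5 and y_7 share exactly the 2 values {4, 7}; by pigeonhole those values go to them, so strike 4, 7 from y_2, y_3, y_6.
So y_2 = 2.

2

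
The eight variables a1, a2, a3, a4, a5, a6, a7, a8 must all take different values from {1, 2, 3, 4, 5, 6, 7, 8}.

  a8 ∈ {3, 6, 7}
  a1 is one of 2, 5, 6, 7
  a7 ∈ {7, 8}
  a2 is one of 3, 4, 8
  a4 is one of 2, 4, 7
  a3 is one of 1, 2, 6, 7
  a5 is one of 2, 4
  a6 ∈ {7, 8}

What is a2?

3

The 8 variables draw from only 8 values {1, 2, 3, 4, 5, 6, 7, 8}, so each is used; only a3 can be 1, hence a3 = 1.
The 7 still-open variables together cover exactly {2, 3, 4, 5, 6, 7, 8} — 7 values for 7 variables — and 5 appears only in a1's list, so a1 = 5.
The 6 still-open variables draw from only 6 values {2, 3, 4, 6, 7, 8}, so each is used; only a8 can be 6, hence a8 = 6.
The 5 still-open variables draw from only 5 values {2, 3, 4, 7, 8}, so each is used; only a2 can be 3, hence a2 = 3.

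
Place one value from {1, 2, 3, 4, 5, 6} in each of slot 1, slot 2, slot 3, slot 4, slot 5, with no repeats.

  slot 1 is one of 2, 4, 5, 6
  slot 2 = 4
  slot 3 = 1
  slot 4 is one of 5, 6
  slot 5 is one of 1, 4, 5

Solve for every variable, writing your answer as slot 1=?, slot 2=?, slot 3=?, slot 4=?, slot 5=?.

slot 2 must be 4 (only option left). So slot 1, slot 5 can't be 4.
slot 3 has just one choice, so slot 3 = 1. Eliminate 1 elsewhere: slot 5.
slot 5's domain is down to {5}, so slot 5 = 5. Eliminate 5 elsewhere: slot 1, slot 4.
slot 4 has just one choice, so slot 4 = 6. Eliminate 6 elsewhere: slot 1.
slot 1 has just one choice, so slot 1 = 2.

slot 1=2, slot 2=4, slot 3=1, slot 4=6, slot 5=5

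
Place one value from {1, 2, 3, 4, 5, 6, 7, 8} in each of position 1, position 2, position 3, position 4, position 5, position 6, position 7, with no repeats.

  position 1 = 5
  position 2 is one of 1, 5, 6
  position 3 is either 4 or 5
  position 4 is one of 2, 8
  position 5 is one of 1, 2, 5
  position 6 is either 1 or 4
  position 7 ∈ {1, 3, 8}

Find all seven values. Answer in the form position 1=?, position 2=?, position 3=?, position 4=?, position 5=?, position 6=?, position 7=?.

position 1 must be 5 (only option left). Strike 5 from position 2, position 3, position 5.
position 3's domain is down to {4}, so position 3 = 4. So position 6 can't be 4.
position 6's domain is down to {1}, so position 6 = 1. So position 2, position 5, position 7 can't be 1.
That leaves position 2 = 6.
That leaves position 5 = 2. So position 4 can't be 2.
That leaves position 4 = 8. Eliminate 8 elsewhere: position 7.
position 7's domain is down to {3}, so position 7 = 3.

position 1=5, position 2=6, position 3=4, position 4=8, position 5=2, position 6=1, position 7=3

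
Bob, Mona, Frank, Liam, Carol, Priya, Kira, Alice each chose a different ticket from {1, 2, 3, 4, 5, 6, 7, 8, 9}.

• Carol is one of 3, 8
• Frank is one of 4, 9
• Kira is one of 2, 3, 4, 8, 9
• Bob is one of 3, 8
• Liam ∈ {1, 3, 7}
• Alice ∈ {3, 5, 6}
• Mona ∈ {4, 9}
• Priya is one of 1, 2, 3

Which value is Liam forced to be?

The 2 variables Bob and Carol are confined to {3, 8}, which locks those values in; drop them from Liam, Priya, Kira, Alice.
Mona and Frank between them cover only {4, 9} — a naked pair. Remove those values from Kira.
That leaves Kira = 2. Strike 2 from Priya.
Priya must be 1 (only option left). Eliminate 1 elsewhere: Liam.
So Liam = 7.

7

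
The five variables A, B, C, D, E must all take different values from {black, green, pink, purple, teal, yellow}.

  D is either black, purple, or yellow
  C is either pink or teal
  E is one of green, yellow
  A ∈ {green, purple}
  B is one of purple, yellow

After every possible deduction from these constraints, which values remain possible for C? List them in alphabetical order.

pink, teal

A, B, E share exactly the 3 values {green, purple, yellow}; by pigeonhole those values go to them, so strike green, purple, yellow from D.
D's domain is down to {black}, so D = black.
No further eliminations apply; C can still be any of pink, teal.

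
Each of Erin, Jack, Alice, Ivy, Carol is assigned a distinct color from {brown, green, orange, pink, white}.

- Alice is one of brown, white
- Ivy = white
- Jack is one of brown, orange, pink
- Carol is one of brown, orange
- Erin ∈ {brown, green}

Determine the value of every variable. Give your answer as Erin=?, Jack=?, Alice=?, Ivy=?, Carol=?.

Erin=green, Jack=pink, Alice=brown, Ivy=white, Carol=orange

Ivy must be white (only option left). Strike white from Alice.
That leaves Alice = brown. Remove brown from Erin, Jack, Carol.
Carol has just one choice, so Carol = orange. Eliminate orange elsewhere: Jack.
That leaves Erin = green.
Jack's domain is down to {pink}, so Jack = pink.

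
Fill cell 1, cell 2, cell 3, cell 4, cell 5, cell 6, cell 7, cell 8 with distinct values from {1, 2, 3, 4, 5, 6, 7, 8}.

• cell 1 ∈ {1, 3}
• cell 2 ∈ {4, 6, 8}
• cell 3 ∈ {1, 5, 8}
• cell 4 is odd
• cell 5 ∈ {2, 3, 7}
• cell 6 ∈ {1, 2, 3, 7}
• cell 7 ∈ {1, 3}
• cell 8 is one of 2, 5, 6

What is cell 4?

The 8 variables together cover exactly {1, 2, 3, 4, 5, 6, 7, 8} — 8 values for 8 variables — and 4 appears only in cell 2's list, so cell 2 = 4.
Among the 7 still-open variables, 6 fits only cell 8 (and all 7 values in {1, 2, 3, 5, 6, 7, 8} must be used), so cell 8 = 6.
The 6 still-open variables together cover exactly {1, 2, 3, 5, 7, 8} — 6 values for 6 variables — and 8 appears only in cell 3's list, so cell 3 = 8.
The 5 still-open variables draw from only 5 values {1, 2, 3, 5, 7}, so each is used; only cell 4 can be 5, hence cell 4 = 5.

5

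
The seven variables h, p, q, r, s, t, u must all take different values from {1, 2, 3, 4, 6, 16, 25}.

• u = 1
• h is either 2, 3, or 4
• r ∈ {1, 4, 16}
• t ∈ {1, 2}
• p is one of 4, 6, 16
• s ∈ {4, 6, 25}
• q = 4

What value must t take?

q has just one choice, so q = 4. Remove 4 from h, p, r, s.
u has just one choice, so u = 1. Eliminate 1 elsewhere: r, t.
So t = 2.

2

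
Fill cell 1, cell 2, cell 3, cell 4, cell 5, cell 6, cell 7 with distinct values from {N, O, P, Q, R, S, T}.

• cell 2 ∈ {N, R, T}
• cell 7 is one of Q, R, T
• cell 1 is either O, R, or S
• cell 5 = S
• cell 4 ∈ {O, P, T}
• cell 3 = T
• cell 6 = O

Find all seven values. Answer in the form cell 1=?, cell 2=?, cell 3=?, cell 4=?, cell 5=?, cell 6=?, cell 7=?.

cell 1=R, cell 2=N, cell 3=T, cell 4=P, cell 5=S, cell 6=O, cell 7=Q

cell 3 must be T (only option left). Remove T from cell 2, cell 4, cell 7.
That leaves cell 5 = S. Eliminate S elsewhere: cell 1.
cell 6's domain is down to {O}, so cell 6 = O. Eliminate O elsewhere: cell 1, cell 4.
cell 1 must be R (only option left). So cell 2, cell 7 can't be R.
cell 2's domain is down to {N}, so cell 2 = N.
cell 4 has just one choice, so cell 4 = P.
That leaves cell 7 = Q.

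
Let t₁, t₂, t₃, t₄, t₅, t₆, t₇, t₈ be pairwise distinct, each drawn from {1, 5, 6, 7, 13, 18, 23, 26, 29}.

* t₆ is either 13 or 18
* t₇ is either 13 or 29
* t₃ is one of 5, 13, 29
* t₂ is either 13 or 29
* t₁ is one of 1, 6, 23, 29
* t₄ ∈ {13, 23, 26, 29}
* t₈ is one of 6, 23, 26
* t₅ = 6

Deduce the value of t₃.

t₅ must be 6 (only option left). Remove 6 from t₁, t₈.
Among the 7 still-open variables, 1 fits only t₁ (and all 7 values in {1, 5, 13, 18, 23, 26, 29} must be used), so t₁ = 1.
Among the 6 still-open variables, 5 fits only t₃ (and all 6 values in {5, 13, 18, 23, 26, 29} must be used), so t₃ = 5.

5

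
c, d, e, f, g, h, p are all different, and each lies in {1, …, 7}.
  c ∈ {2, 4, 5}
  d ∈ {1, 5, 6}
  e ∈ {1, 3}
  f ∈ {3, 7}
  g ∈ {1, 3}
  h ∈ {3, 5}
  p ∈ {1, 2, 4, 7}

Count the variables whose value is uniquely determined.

The 7 variables draw from only 7 values {1, 2, 3, 4, 5, 6, 7}, so each is used; only d can be 6, hence d = 6.
The 2 variables e and g are confined to {1, 3}, which locks those values in; drop them from f, h, p.
That leaves f = 7. Strike 7 from p.
h must be 5 (only option left). Remove 5 from c.
Determined: d=6, f=7, h=5. The other variables each still have more than one consistent value. That makes 3.

3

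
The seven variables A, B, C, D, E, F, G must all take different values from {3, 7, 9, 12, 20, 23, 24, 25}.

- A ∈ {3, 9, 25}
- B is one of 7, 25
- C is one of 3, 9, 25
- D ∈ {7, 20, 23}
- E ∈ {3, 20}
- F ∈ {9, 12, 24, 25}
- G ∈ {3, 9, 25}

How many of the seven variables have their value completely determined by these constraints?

3

A, C, G between them cover only {3, 9, 25} — a naked triple. Remove those values from B, E, F.
B has just one choice, so B = 7. Eliminate 7 elsewhere: D.
E must be 20 (only option left). So D can't be 20.
D must be 23 (only option left).
Determined: B=7, D=23, E=20. The other variables each still have more than one consistent value. That makes 3.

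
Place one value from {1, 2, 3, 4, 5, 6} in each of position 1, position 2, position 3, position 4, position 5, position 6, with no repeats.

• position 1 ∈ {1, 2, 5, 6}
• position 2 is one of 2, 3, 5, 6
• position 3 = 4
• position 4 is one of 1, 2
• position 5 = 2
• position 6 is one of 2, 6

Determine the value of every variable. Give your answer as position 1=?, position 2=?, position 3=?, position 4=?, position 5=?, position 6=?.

position 1=5, position 2=3, position 3=4, position 4=1, position 5=2, position 6=6

position 3's domain is down to {4}, so position 3 = 4.
position 5 has just one choice, so position 5 = 2. Remove 2 from position 1, position 2, position 4, position 6.
position 6's domain is down to {6}, so position 6 = 6. Strike 6 from position 1, position 2.
position 4's domain is down to {1}, so position 4 = 1. Strike 1 from position 1.
That leaves position 1 = 5. Eliminate 5 elsewhere: position 2.
That leaves position 2 = 3.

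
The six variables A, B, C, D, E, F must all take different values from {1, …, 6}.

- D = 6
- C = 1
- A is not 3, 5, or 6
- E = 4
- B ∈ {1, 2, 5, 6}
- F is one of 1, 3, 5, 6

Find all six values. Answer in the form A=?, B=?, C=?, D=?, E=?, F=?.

A=2, B=5, C=1, D=6, E=4, F=3

C must be 1 (only option left). Remove 1 from A, B, F.
D has just one choice, so D = 6. Strike 6 from B, F.
E has just one choice, so E = 4. So A can't be 4.
A must be 2 (only option left). Strike 2 from B.
That leaves B = 5. So F can't be 5.
F's domain is down to {3}, so F = 3.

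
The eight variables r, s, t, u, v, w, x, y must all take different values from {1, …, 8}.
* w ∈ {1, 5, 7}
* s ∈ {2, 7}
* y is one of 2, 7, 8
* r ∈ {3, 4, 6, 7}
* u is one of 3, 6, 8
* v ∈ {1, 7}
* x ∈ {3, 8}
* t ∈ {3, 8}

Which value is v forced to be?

1

The 8 variables together cover exactly {1, 2, 3, 4, 5, 6, 7, 8} — 8 values for 8 variables — and 4 appears only in r's list, so r = 4.
The 7 still-open variables together cover exactly {1, 2, 3, 5, 6, 7, 8} — 7 values for 7 variables — and 5 appears only in w's list, so w = 5.
The 6 still-open variables draw from only 6 values {1, 2, 3, 6, 7, 8}, so each is used; only v can be 1, hence v = 1.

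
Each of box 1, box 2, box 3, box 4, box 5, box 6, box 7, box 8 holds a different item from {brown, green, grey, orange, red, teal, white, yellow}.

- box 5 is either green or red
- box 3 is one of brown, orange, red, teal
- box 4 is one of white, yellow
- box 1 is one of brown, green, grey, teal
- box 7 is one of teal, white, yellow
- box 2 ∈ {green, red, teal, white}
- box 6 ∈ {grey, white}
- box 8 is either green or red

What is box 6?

The 8 variables together cover exactly {brown, green, grey, orange, red, teal, white, yellow} — 8 values for 8 variables — and orange appears only in box 3's list, so box 3 = orange.
The 7 still-open variables together cover exactly {brown, green, grey, red, teal, white, yellow} — 7 values for 7 variables — and brown appears only in box 1's list, so box 1 = brown.
The 6 still-open variables draw from only 6 values {green, grey, red, teal, white, yellow}, so each is used; only box 6 can be grey, hence box 6 = grey.

grey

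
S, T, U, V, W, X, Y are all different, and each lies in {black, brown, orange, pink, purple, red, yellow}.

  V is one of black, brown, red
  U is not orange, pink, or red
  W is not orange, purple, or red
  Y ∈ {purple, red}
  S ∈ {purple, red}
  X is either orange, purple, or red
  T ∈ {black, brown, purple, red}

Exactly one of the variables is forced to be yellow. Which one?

The 7 variables draw from only 7 values {black, brown, orange, pink, purple, red, yellow}, so each is used; only X can be orange, hence X = orange.
The 6 still-open variables draw from only 6 values {black, brown, pink, purple, red, yellow}, so each is used; only W can be pink, hence W = pink.
Among the 5 still-open variables, yellow fits only U (and all 5 values in {black, brown, purple, red, yellow} must be used), so U = yellow.

U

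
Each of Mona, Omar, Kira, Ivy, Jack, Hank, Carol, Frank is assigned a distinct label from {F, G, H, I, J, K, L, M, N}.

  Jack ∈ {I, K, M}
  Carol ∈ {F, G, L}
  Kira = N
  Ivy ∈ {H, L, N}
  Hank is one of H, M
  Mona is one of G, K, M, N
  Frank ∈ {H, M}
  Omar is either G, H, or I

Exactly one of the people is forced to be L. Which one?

Kira has just one choice, so Kira = N. Eliminate N elsewhere: Mona, Ivy.
Among the 7 still-open variables, F fits only Carol (and all 7 values in {F, G, H, I, K, L, M} must be used), so Carol = F.
The 6 still-open variables together cover exactly {G, H, I, K, L, M} — 6 values for 6 variables — and L appears only in Ivy's list, so Ivy = L.

Ivy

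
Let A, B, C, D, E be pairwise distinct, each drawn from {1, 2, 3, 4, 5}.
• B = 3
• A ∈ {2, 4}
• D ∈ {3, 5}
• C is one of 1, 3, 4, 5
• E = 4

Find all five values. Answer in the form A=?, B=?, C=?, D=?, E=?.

B's domain is down to {3}, so B = 3. Strike 3 from C, D.
That leaves D = 5. Eliminate 5 elsewhere: C.
That leaves E = 4. So A, C can't be 4.
A has just one choice, so A = 2.
C must be 1 (only option left).

A=2, B=3, C=1, D=5, E=4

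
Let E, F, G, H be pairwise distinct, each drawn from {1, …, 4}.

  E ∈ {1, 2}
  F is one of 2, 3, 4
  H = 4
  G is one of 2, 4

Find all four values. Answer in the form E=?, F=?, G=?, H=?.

H has just one choice, so H = 4. Eliminate 4 elsewhere: F, G.
G has just one choice, so G = 2. Eliminate 2 elsewhere: E, F.
E has just one choice, so E = 1.
F has just one choice, so F = 3.

E=1, F=3, G=2, H=4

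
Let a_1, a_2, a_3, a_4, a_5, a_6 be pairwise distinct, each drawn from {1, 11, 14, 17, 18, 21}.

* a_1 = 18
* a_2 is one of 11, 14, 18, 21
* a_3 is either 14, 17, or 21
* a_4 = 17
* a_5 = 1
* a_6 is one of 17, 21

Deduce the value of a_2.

a_1 has just one choice, so a_1 = 18. Remove 18 from a_2.
a_4 must be 17 (only option left). So a_3, a_6 can't be 17.
a_5's domain is down to {1}, so a_5 = 1.
That leaves a_6 = 21. So a_2, a_3 can't be 21.
a_3 has just one choice, so a_3 = 14. So a_2 can't be 14.
So a_2 = 11.

11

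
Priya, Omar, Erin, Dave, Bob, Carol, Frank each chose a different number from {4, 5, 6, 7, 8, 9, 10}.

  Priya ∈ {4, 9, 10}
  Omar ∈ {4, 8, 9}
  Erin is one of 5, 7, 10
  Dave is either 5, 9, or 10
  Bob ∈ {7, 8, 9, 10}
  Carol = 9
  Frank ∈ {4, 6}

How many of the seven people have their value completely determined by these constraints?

2

Carol's domain is down to {9}, so Carol = 9. Strike 9 from Priya, Omar, Dave, Bob.
The 6 still-open variables draw from only 6 values {4, 5, 6, 7, 8, 10}, so each is used; only Frank can be 6, hence Frank = 6.
Determined: Carol=9, Frank=6. The other people each still have more than one consistent value. That makes 2.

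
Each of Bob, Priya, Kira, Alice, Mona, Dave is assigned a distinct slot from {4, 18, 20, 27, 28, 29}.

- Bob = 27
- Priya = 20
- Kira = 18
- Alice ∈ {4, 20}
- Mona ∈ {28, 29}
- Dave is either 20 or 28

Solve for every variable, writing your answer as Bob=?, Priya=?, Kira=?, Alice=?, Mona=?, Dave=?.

Bob must be 27 (only option left).
Priya has just one choice, so Priya = 20. Strike 20 from Alice, Dave.
That leaves Kira = 18.
Alice has just one choice, so Alice = 4.
Dave has just one choice, so Dave = 28. Remove 28 from Mona.
Mona has just one choice, so Mona = 29.

Bob=27, Priya=20, Kira=18, Alice=4, Mona=29, Dave=28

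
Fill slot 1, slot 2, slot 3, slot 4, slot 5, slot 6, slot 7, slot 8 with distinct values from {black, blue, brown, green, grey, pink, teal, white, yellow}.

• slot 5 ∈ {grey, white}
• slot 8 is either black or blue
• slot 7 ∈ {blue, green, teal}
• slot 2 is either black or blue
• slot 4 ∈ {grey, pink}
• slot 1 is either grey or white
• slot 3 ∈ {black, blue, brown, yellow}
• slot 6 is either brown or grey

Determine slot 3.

slot 1 and slot 5 share exactly the 2 values {grey, white}; by pigeonhole those values go to them, so strike grey, white from slot 4, slot 6.
slot 4 must be pink (only option left).
slot 6's domain is down to {brown}, so slot 6 = brown. Eliminate brown elsewhere: slot 3.
The 2 variables slot 2 and slot 8 are confined to {black, blue}, which locks those values in; drop them from slot 3, slot 7.
So slot 3 = yellow.

yellow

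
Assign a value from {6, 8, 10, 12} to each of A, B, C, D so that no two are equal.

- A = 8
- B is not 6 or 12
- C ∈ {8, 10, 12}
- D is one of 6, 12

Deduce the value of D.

A's domain is down to {8}, so A = 8. Remove 8 from B, C.
B must be 10 (only option left). Remove 10 from C.
C has just one choice, so C = 12. So D can't be 12.
So D = 6.

6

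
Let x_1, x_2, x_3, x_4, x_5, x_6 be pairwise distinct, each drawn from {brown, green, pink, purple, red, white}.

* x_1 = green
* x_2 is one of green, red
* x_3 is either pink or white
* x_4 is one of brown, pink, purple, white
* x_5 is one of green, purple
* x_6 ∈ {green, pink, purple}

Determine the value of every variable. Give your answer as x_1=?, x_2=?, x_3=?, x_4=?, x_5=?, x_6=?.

x_1=green, x_2=red, x_3=white, x_4=brown, x_5=purple, x_6=pink

x_1 must be green (only option left). Strike green from x_2, x_5, x_6.
x_2's domain is down to {red}, so x_2 = red.
x_5 has just one choice, so x_5 = purple. Eliminate purple elsewhere: x_4, x_6.
x_6 must be pink (only option left). Eliminate pink elsewhere: x_3, x_4.
That leaves x_3 = white. Strike white from x_4.
x_4 has just one choice, so x_4 = brown.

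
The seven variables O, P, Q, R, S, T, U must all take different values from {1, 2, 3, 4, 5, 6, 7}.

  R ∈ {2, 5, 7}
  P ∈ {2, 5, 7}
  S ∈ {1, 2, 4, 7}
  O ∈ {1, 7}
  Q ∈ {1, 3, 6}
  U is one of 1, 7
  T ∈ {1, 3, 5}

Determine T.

The 7 variables together cover exactly {1, 2, 3, 4, 5, 6, 7} — 7 values for 7 variables — and 4 appears only in S's list, so S = 4.
The 6 still-open variables draw from only 6 values {1, 2, 3, 5, 6, 7}, so each is used; only Q can be 6, hence Q = 6.
The 5 still-open variables draw from only 5 values {1, 2, 3, 5, 7}, so each is used; only T can be 3, hence T = 3.

3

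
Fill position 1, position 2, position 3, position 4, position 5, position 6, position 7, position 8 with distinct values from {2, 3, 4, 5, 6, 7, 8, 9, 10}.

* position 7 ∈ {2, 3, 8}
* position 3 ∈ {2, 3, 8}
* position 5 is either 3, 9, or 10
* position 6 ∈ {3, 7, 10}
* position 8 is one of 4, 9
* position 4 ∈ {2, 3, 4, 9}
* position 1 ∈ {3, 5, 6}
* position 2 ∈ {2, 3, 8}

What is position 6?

7

The 3 variables position 2, position 3, position 7 are confined to {2, 3, 8}, which locks those values in; drop them from position 1, position 4, position 5, position 6.
position 4 and position 8 between them cover only {4, 9} — a naked pair. Remove those values from position 5.
That leaves position 5 = 10. So position 6 can't be 10.
So position 6 = 7.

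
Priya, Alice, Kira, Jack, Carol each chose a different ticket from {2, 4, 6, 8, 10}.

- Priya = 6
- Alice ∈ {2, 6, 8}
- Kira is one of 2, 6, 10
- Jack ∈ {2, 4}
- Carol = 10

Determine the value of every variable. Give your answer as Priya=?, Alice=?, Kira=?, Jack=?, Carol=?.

Priya=6, Alice=8, Kira=2, Jack=4, Carol=10

Priya's domain is down to {6}, so Priya = 6. Remove 6 from Alice, Kira.
Carol has just one choice, so Carol = 10. Strike 10 from Kira.
Kira has just one choice, so Kira = 2. So Alice, Jack can't be 2.
Jack's domain is down to {4}, so Jack = 4.
That leaves Alice = 8.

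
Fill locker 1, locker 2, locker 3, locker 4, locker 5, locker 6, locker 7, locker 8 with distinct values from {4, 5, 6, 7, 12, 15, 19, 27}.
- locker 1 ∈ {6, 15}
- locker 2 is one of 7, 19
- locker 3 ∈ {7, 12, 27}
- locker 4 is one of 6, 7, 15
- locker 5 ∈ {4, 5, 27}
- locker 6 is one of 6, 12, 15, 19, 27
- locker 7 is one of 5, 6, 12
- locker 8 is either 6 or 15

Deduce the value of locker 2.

19

The 8 variables together cover exactly {4, 5, 6, 7, 12, 15, 19, 27} — 8 values for 8 variables — and 4 appears only in locker 5's list, so locker 5 = 4.
The 7 still-open variables draw from only 7 values {5, 6, 7, 12, 15, 19, 27}, so each is used; only locker 7 can be 5, hence locker 7 = 5.
locker 1 and locker 8 between them cover only {6, 15} — a naked pair. Remove those values from locker 4, locker 6.
locker 4 must be 7 (only option left). Remove 7 from locker 2, locker 3.
So locker 2 = 19.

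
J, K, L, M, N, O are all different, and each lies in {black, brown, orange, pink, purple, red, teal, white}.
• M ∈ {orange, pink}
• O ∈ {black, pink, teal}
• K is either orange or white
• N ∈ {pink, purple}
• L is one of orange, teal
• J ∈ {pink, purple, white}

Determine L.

teal

The 6 variables draw from only 6 values {black, orange, pink, purple, teal, white}, so each is used; only O can be black, hence O = black.
The 5 still-open variables together cover exactly {orange, pink, purple, teal, white} — 5 values for 5 variables — and teal appears only in L's list, so L = teal.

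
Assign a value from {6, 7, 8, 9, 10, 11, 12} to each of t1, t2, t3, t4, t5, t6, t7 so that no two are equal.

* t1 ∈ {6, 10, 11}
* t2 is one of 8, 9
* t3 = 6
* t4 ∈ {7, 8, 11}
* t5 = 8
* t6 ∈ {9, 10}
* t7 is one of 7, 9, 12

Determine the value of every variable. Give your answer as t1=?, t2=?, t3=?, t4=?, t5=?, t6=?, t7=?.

t1=11, t2=9, t3=6, t4=7, t5=8, t6=10, t7=12

t3 must be 6 (only option left). Eliminate 6 elsewhere: t1.
That leaves t5 = 8. Eliminate 8 elsewhere: t2, t4.
t2's domain is down to {9}, so t2 = 9. Eliminate 9 elsewhere: t6, t7.
That leaves t6 = 10. So t1 can't be 10.
t1 has just one choice, so t1 = 11. So t4 can't be 11.
t4 has just one choice, so t4 = 7. So t7 can't be 7.
t7 has just one choice, so t7 = 12.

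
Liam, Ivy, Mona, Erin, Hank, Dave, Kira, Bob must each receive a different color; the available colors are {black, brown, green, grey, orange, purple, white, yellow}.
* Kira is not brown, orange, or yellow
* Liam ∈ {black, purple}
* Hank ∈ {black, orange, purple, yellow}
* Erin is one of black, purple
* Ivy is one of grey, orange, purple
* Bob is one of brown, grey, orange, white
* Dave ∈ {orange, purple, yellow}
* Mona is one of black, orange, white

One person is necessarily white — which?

The 8 variables together cover exactly {black, brown, green, grey, orange, purple, white, yellow} — 8 values for 8 variables — and brown appears only in Bob's list, so Bob = brown.
The 7 still-open variables draw from only 7 values {black, green, grey, orange, purple, white, yellow}, so each is used; only Kira can be green, hence Kira = green.
The 6 still-open variables together cover exactly {black, grey, orange, purple, white, yellow} — 6 values for 6 variables — and grey appears only in Ivy's list, so Ivy = grey.
The 5 still-open variables together cover exactly {black, orange, purple, white, yellow} — 5 values for 5 variables — and white appears only in Mona's list, so Mona = white.

Mona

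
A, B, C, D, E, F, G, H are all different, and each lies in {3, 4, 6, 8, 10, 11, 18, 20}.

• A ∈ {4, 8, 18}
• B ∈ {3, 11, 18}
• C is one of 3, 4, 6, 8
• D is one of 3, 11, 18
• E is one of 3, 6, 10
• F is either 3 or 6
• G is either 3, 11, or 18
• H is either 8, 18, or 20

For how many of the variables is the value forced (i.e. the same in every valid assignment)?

3

The 8 variables draw from only 8 values {3, 4, 6, 8, 10, 11, 18, 20}, so each is used; only E can be 10, hence E = 10.
The 7 still-open variables draw from only 7 values {3, 4, 6, 8, 11, 18, 20}, so each is used; only H can be 20, hence H = 20.
B, D, G between them cover only {3, 11, 18} — a naked triple. Remove those values from A, C, F.
F must be 6 (only option left). So C can't be 6.
Determined: E=10, F=6, H=20. The other variables each still have more than one consistent value. That makes 3.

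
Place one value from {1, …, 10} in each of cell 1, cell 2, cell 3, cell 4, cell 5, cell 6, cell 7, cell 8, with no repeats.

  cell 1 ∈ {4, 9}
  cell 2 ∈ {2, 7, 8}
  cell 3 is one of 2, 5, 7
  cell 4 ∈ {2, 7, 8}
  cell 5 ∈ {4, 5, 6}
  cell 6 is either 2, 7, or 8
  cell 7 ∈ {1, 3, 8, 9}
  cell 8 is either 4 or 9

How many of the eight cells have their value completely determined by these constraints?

2

The 2 variables cell 1 and cell 8 are confined to {4, 9}, which locks those values in; drop them from cell 5, cell 7.
cell 2, cell 4, cell 6 between them cover only {2, 7, 8} — a naked triple. Remove those values from cell 3, cell 7.
cell 3's domain is down to {5}, so cell 3 = 5. So cell 5 can't be 5.
cell 5's domain is down to {6}, so cell 5 = 6.
Determined: cell 3=5, cell 5=6. The other cells each still have more than one consistent value. That makes 2.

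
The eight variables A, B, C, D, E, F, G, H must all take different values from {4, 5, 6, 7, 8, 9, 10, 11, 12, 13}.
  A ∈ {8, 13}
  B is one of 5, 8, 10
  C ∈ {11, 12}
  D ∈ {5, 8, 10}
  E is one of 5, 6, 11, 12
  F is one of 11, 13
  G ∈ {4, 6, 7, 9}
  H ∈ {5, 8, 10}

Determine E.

The 3 variables B, D, H are confined to {5, 8, 10}, which locks those values in; drop them from A, E.
A's domain is down to {13}, so A = 13. Eliminate 13 elsewhere: F.
F must be 11 (only option left). Remove 11 from C, E.
C has just one choice, so C = 12. So E can't be 12.
So E = 6.

6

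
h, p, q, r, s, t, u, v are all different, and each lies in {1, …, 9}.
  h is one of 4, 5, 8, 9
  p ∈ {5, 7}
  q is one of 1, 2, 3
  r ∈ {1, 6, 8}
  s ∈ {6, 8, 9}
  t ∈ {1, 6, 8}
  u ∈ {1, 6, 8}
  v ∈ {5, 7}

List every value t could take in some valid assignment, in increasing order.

1, 6, 8

The 2 variables p and v are confined to {5, 7}, which locks those values in; drop them from h.
r, t, u between them cover only {1, 6, 8} — a naked triple. Remove those values from h, q, s.
s has just one choice, so s = 9. Remove 9 from h.
h has just one choice, so h = 4.
No further eliminations apply; t can still be any of 1, 6, 8.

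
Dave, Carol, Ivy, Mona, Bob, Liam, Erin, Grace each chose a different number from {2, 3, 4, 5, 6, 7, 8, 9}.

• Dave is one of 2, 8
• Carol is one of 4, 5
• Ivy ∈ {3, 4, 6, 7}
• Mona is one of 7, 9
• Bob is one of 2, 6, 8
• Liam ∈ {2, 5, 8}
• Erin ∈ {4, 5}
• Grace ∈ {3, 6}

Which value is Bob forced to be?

6

The 8 variables draw from only 8 values {2, 3, 4, 5, 6, 7, 8, 9}, so each is used; only Mona can be 9, hence Mona = 9.
The 7 still-open variables together cover exactly {2, 3, 4, 5, 6, 7, 8} — 7 values for 7 variables — and 7 appears only in Ivy's list, so Ivy = 7.
Among the 6 still-open variables, 3 fits only Grace (and all 6 values in {2, 3, 4, 5, 6, 8} must be used), so Grace = 3.
Among the 5 still-open variables, 6 fits only Bob (and all 5 values in {2, 4, 5, 6, 8} must be used), so Bob = 6.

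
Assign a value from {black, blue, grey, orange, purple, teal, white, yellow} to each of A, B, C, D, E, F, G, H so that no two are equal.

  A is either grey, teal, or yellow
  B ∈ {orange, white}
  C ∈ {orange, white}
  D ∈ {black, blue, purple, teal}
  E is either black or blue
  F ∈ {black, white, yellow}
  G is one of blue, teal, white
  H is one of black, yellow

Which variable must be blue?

E

Among the 8 variables, grey fits only A (and all 8 values in {black, blue, grey, orange, purple, teal, white, yellow} must be used), so A = grey.
The 7 still-open variables draw from only 7 values {black, blue, orange, purple, teal, white, yellow}, so each is used; only D can be purple, hence D = purple.
The 6 still-open variables draw from only 6 values {black, blue, orange, teal, white, yellow}, so each is used; only G can be teal, hence G = teal.
The 5 still-open variables together cover exactly {black, blue, orange, white, yellow} — 5 values for 5 variables — and blue appears only in E's list, so E = blue.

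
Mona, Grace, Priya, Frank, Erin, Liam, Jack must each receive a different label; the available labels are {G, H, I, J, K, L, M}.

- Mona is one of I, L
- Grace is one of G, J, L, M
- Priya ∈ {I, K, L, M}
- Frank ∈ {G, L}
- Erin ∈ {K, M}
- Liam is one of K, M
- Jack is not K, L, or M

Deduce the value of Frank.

Among the 7 variables, H fits only Jack (and all 7 values in {G, H, I, J, K, L, M} must be used), so Jack = H.
The 6 still-open variables draw from only 6 values {G, I, J, K, L, M}, so each is used; only Grace can be J, hence Grace = J.
Among the 5 still-open variables, G fits only Frank (and all 5 values in {G, I, K, L, M} must be used), so Frank = G.

G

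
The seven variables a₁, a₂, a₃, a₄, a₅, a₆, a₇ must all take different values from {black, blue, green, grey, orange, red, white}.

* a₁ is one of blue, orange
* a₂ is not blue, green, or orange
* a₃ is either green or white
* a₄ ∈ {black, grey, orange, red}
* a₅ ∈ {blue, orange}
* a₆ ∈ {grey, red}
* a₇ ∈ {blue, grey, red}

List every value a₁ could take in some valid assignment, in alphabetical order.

Among the 7 variables, green fits only a₃ (and all 7 values in {black, blue, green, grey, orange, red, white} must be used), so a₃ = green.
Among the 6 still-open variables, white fits only a₂ (and all 6 values in {black, blue, grey, orange, red, white} must be used), so a₂ = white.
The 5 still-open variables together cover exactly {black, blue, grey, orange, red} — 5 values for 5 variables — and black appears only in a₄'s list, so a₄ = black.
a₁ and a₅ share exactly the 2 values {blue, orange}; by pigeonhole those values go to them, so strike blue, orange from a₇.
No further eliminations apply; a₁ can still be any of blue, orange.

blue, orange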